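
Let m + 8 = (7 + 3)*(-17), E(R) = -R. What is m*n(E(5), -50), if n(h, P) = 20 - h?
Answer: -4450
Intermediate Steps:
m = -178 (m = -8 + (7 + 3)*(-17) = -8 + 10*(-17) = -8 - 170 = -178)
m*n(E(5), -50) = -178*(20 - (-1)*5) = -178*(20 - 1*(-5)) = -178*(20 + 5) = -178*25 = -4450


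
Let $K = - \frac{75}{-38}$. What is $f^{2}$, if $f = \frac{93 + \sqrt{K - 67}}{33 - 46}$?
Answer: $\frac{\left(3534 + i \sqrt{93898}\right)^{2}}{244036} \approx 50.793 + 8.875 i$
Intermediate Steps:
$K = \frac{75}{38}$ ($K = \left(-75\right) \left(- \frac{1}{38}\right) = \frac{75}{38} \approx 1.9737$)
$f = - \frac{93}{13} - \frac{i \sqrt{93898}}{494}$ ($f = \frac{93 + \sqrt{\frac{75}{38} - 67}}{33 - 46} = \frac{93 + \sqrt{- \frac{2471}{38}}}{-13} = \left(93 + \frac{i \sqrt{93898}}{38}\right) \left(- \frac{1}{13}\right) = - \frac{93}{13} - \frac{i \sqrt{93898}}{494} \approx -7.1538 - 0.6203 i$)
$f^{2} = \left(- \frac{93}{13} - \frac{i \sqrt{93898}}{494}\right)^{2}$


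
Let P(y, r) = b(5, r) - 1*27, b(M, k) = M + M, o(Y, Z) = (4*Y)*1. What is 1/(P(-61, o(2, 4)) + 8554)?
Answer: 1/8537 ≈ 0.00011714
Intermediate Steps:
o(Y, Z) = 4*Y
b(M, k) = 2*M
P(y, r) = -17 (P(y, r) = 2*5 - 1*27 = 10 - 27 = -17)
1/(P(-61, o(2, 4)) + 8554) = 1/(-17 + 8554) = 1/8537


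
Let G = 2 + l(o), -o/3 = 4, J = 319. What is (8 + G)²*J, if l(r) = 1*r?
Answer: 1276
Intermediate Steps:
o = -12 (o = -3*4 = -12)
l(r) = r
G = -10 (G = 2 - 12 = -10)
(8 + G)²*J = (8 - 10)²*319 = (-2)²*319 = 4*319 = 1276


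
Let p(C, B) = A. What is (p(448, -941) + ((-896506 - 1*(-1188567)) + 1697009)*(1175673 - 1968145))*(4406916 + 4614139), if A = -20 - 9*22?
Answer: -14219729154753887190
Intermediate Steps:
A = -218 (A = -20 - 198 = -218)
p(C, B) = -218
(p(448, -941) + ((-896506 - 1*(-1188567)) + 1697009)*(1175673 - 1968145))*(4406916 + 4614139) = (-218 + ((-896506 - 1*(-1188567)) + 1697009)*(1175673 - 1968145))*(4406916 + 4614139) = (-218 + ((-896506 + 1188567) + 1697009)*(-792472))*9021055 = (-218 + (292061 + 1697009)*(-792472))*9021055 = (-218 + 1989070*(-792472))*9021055 = (-218 - 1576282281040)*9021055 = -1576282281258*9021055 = -14219729154753887190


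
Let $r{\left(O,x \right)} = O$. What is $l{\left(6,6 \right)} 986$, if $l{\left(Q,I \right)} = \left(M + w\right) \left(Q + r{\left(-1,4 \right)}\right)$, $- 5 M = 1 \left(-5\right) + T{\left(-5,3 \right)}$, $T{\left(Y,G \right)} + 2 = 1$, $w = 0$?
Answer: $5916$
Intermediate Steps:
$T{\left(Y,G \right)} = -1$ ($T{\left(Y,G \right)} = -2 + 1 = -1$)
$M = \frac{6}{5}$ ($M = - \frac{1 \left(-5\right) - 1}{5} = - \frac{-5 - 1}{5} = \left(- \frac{1}{5}\right) \left(-6\right) = \frac{6}{5} \approx 1.2$)
$l{\left(Q,I \right)} = - \frac{6}{5} + \frac{6 Q}{5}$ ($l{\left(Q,I \right)} = \left(\frac{6}{5} + 0\right) \left(Q - 1\right) = \frac{6 \left(-1 + Q\right)}{5} = - \frac{6}{5} + \frac{6 Q}{5}$)
$l{\left(6,6 \right)} 986 = \left(- \frac{6}{5} + \frac{6}{5} \cdot 6\right) 986 = \left(- \frac{6}{5} + \frac{36}{5}\right) 986 = 6 \cdot 986 = 5916$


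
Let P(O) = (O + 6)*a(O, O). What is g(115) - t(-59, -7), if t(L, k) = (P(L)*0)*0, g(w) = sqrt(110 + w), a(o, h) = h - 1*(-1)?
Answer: 15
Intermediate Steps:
a(o, h) = 1 + h (a(o, h) = h + 1 = 1 + h)
P(O) = (1 + O)*(6 + O) (P(O) = (O + 6)*(1 + O) = (6 + O)*(1 + O) = (1 + O)*(6 + O))
t(L, k) = 0 (t(L, k) = (((1 + L)*(6 + L))*0)*0 = 0*0 = 0)
g(115) - t(-59, -7) = sqrt(110 + 115) - 1*0 = sqrt(225) + 0 = 15 + 0 = 15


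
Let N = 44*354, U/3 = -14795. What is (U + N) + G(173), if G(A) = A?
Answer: -28636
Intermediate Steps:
U = -44385 (U = 3*(-14795) = -44385)
N = 15576
(U + N) + G(173) = (-44385 + 15576) + 173 = -28809 + 173 = -28636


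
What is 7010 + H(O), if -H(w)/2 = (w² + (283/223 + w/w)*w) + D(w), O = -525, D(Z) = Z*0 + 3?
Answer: -120835558/223 ≈ -5.4186e+5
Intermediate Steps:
D(Z) = 3 (D(Z) = 0 + 3 = 3)
H(w) = -6 - 2*w² - 1012*w/223 (H(w) = -2*((w² + (283/223 + w/w)*w) + 3) = -2*((w² + (283*(1/223) + 1)*w) + 3) = -2*((w² + (283/223 + 1)*w) + 3) = -2*((w² + 506*w/223) + 3) = -2*(3 + w² + 506*w/223) = -6 - 2*w² - 1012*w/223)
7010 + H(O) = 7010 + (-6 - 2*(-525)² - 1012/223*(-525)) = 7010 + (-6 - 2*275625 + 531300/223) = 7010 + (-6 - 551250 + 531300/223) = 7010 - 122398788/223 = -120835558/223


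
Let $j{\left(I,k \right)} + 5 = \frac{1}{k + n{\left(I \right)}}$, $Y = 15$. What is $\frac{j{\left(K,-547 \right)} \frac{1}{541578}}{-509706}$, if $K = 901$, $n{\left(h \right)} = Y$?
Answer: $\frac{887}{48952078609392} \approx 1.812 \cdot 10^{-11}$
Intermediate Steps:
$n{\left(h \right)} = 15$
$j{\left(I,k \right)} = -5 + \frac{1}{15 + k}$ ($j{\left(I,k \right)} = -5 + \frac{1}{k + 15} = -5 + \frac{1}{15 + k}$)
$\frac{j{\left(K,-547 \right)} \frac{1}{541578}}{-509706} = \frac{\frac{-74 - -2735}{15 - 547} \cdot \frac{1}{541578}}{-509706} = \frac{-74 + 2735}{-532} \cdot \frac{1}{541578} \left(- \frac{1}{509706}\right) = \left(- \frac{1}{532}\right) 2661 \cdot \frac{1}{541578} \left(- \frac{1}{509706}\right) = \left(- \frac{2661}{532}\right) \frac{1}{541578} \left(- \frac{1}{509706}\right) = \left(- \frac{887}{96039832}\right) \left(- \frac{1}{509706}\right) = \frac{887}{48952078609392}$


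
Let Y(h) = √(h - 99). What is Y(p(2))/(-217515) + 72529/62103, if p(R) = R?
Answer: 72529/62103 - I*√97/217515 ≈ 1.1679 - 4.5279e-5*I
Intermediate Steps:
Y(h) = √(-99 + h)
Y(p(2))/(-217515) + 72529/62103 = √(-99 + 2)/(-217515) + 72529/62103 = √(-97)*(-1/217515) + 72529*(1/62103) = (I*√97)*(-1/217515) + 72529/62103 = -I*√97/217515 + 72529/62103 = 72529/62103 - I*√97/217515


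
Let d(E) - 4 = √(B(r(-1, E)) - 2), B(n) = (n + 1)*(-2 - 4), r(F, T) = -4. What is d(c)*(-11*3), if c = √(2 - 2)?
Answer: -264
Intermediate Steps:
B(n) = -6 - 6*n (B(n) = (1 + n)*(-6) = -6 - 6*n)
c = 0 (c = √0 = 0)
d(E) = 8 (d(E) = 4 + √((-6 - 6*(-4)) - 2) = 4 + √((-6 + 24) - 2) = 4 + √(18 - 2) = 4 + √16 = 4 + 4 = 8)
d(c)*(-11*3) = 8*(-11*3) = 8*(-33) = -264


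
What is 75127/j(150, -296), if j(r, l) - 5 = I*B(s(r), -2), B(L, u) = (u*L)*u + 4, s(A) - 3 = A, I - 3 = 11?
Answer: 75127/8629 ≈ 8.7063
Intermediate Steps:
I = 14 (I = 3 + 11 = 14)
s(A) = 3 + A
B(L, u) = 4 + L*u² (B(L, u) = (L*u)*u + 4 = L*u² + 4 = 4 + L*u²)
j(r, l) = 229 + 56*r (j(r, l) = 5 + 14*(4 + (3 + r)*(-2)²) = 5 + 14*(4 + (3 + r)*4) = 5 + 14*(4 + (12 + 4*r)) = 5 + 14*(16 + 4*r) = 5 + (224 + 56*r) = 229 + 56*r)
75127/j(150, -296) = 75127/(229 + 56*150) = 75127/(229 + 8400) = 75127/8629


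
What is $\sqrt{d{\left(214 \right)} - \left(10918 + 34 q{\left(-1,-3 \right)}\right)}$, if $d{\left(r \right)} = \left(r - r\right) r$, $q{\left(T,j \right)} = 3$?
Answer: $2 i \sqrt{2755} \approx 104.98 i$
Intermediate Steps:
$d{\left(r \right)} = 0$ ($d{\left(r \right)} = 0 r = 0$)
$\sqrt{d{\left(214 \right)} - \left(10918 + 34 q{\left(-1,-3 \right)}\right)} = \sqrt{0 + \left(\left(47 - 102\right) - 10965\right)} = \sqrt{0 - 11020} = \sqrt{-11020} = 2 i \sqrt{2755}$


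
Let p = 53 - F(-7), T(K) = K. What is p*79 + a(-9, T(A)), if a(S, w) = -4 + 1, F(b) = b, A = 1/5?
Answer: 4737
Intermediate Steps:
A = ⅕ ≈ 0.20000
a(S, w) = -3
p = 60 (p = 53 - 1*(-7) = 53 + 7 = 60)
p*79 + a(-9, T(A)) = 60*79 - 3 = 4740 - 3 = 4737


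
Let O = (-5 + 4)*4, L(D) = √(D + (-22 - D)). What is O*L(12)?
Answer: -4*I*√22 ≈ -18.762*I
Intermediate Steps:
L(D) = I*√22 (L(D) = √(-22) = I*√22)
O = -4 (O = -1*4 = -4)
O*L(12) = -4*I*√22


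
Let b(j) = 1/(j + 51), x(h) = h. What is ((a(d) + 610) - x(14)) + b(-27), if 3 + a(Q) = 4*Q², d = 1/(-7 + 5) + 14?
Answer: 31729/24 ≈ 1322.0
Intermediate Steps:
d = 27/2 (d = 1/(-2) + 14 = -½ + 14 = 27/2 ≈ 13.500)
a(Q) = -3 + 4*Q²
b(j) = 1/(51 + j)
((a(d) + 610) - x(14)) + b(-27) = (((-3 + 4*(27/2)²) + 610) - 1*14) + 1/(51 - 27) = (((-3 + 4*(729/4)) + 610) - 14) + 1/24 = (((-3 + 729) + 610) - 14) + 1/24 = ((726 + 610) - 14) + 1/24 = (1336 - 14) + 1/24 = 1322 + 1/24 = 31729/24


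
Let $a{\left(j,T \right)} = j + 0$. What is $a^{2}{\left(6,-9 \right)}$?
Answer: $36$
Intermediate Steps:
$a{\left(j,T \right)} = j$
$a^{2}{\left(6,-9 \right)} = 6^{2} = 36$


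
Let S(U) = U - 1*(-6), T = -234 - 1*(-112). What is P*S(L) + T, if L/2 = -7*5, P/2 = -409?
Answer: 52230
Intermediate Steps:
T = -122 (T = -234 + 112 = -122)
P = -818 (P = 2*(-409) = -818)
L = -70 (L = 2*(-7*5) = 2*(-35) = -70)
S(U) = 6 + U (S(U) = U + 6 = 6 + U)
P*S(L) + T = -818*(6 - 70) - 122 = -818*(-64) - 122 = 52352 - 122 = 52230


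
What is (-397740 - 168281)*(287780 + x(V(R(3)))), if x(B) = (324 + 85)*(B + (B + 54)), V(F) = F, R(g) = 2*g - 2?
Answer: -177242683898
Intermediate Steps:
R(g) = -2 + 2*g
x(B) = 22086 + 818*B (x(B) = 409*(B + (54 + B)) = 409*(54 + 2*B) = 22086 + 818*B)
(-397740 - 168281)*(287780 + x(V(R(3)))) = (-397740 - 168281)*(287780 + (22086 + 818*(-2 + 2*3))) = -566021*(287780 + (22086 + 818*(-2 + 6))) = -566021*(287780 + (22086 + 818*4)) = -566021*(287780 + (22086 + 3272)) = -566021*(287780 + 25358) = -566021*313138 = -177242683898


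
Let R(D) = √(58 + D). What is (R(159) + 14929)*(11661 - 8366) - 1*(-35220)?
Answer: 49226275 + 3295*√217 ≈ 4.9275e+7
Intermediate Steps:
(R(159) + 14929)*(11661 - 8366) - 1*(-35220) = (√(58 + 159) + 14929)*(11661 - 8366) - 1*(-35220) = (√217 + 14929)*3295 + 35220 = (14929 + √217)*3295 + 35220 = (49191055 + 3295*√217) + 35220 = 49226275 + 3295*√217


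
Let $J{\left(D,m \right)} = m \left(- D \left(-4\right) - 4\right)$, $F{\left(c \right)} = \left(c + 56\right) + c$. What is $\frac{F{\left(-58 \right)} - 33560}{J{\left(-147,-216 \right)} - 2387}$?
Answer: $- \frac{6724}{25097} \approx -0.26792$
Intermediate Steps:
$F{\left(c \right)} = 56 + 2 c$ ($F{\left(c \right)} = \left(56 + c\right) + c = 56 + 2 c$)
$J{\left(D,m \right)} = m \left(-4 + 4 D\right)$ ($J{\left(D,m \right)} = m \left(4 D - 4\right) = m \left(-4 + 4 D\right)$)
$\frac{F{\left(-58 \right)} - 33560}{J{\left(-147,-216 \right)} - 2387} = \frac{\left(56 + 2 \left(-58\right)\right) - 33560}{4 \left(-216\right) \left(-1 - 147\right) - 2387} = \frac{\left(56 - 116\right) - 33560}{4 \left(-216\right) \left(-148\right) - 2387} = \frac{-60 - 33560}{127872 - 2387} = - \frac{33620}{125485} = \left(-33620\right) \frac{1}{125485} = - \frac{6724}{25097}$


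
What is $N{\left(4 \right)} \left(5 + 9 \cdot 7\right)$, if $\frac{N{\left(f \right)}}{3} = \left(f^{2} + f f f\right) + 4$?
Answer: $17136$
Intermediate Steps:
$N{\left(f \right)} = 12 + 3 f^{2} + 3 f^{3}$ ($N{\left(f \right)} = 3 \left(\left(f^{2} + f f f\right) + 4\right) = 3 \left(\left(f^{2} + f^{2} f\right) + 4\right) = 3 \left(\left(f^{2} + f^{3}\right) + 4\right) = 3 \left(4 + f^{2} + f^{3}\right) = 12 + 3 f^{2} + 3 f^{3}$)
$N{\left(4 \right)} \left(5 + 9 \cdot 7\right) = \left(12 + 3 \cdot 4^{2} + 3 \cdot 4^{3}\right) \left(5 + 9 \cdot 7\right) = \left(12 + 3 \cdot 16 + 3 \cdot 64\right) \left(5 + 63\right) = \left(12 + 48 + 192\right) 68 = 252 \cdot 68 = 17136$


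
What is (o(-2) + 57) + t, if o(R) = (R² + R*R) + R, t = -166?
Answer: -103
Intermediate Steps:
o(R) = R + 2*R² (o(R) = (R² + R²) + R = 2*R² + R = R + 2*R²)
(o(-2) + 57) + t = (-2*(1 + 2*(-2)) + 57) - 166 = (-2*(1 - 4) + 57) - 166 = (-2*(-3) + 57) - 166 = (6 + 57) - 166 = 63 - 166 = -103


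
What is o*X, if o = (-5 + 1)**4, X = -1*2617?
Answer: -669952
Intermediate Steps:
X = -2617
o = 256 (o = (-4)**4 = 256)
o*X = 256*(-2617) = -669952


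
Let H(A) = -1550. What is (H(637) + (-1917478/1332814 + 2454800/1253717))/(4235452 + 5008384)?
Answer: -1294569057948713/7723093575198125684 ≈ -0.00016762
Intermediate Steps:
(H(637) + (-1917478/1332814 + 2454800/1253717))/(4235452 + 5008384) = (-1550 + (-1917478/1332814 + 2454800/1253717))/(4235452 + 5008384) = (-1550 + (-1917478*1/1332814 + 2454800*(1/1253717)))/9243836 = (-1550 + (-958739/666407 + 2454800/1253717))*(1/9243836) = (-1550 + 433908520737/835485784819)*(1/9243836) = -1294569057948713/835485784819*1/9243836 = -1294569057948713/7723093575198125684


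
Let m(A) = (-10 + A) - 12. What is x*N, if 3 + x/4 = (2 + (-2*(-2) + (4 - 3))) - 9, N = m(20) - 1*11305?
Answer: 226140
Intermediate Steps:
m(A) = -22 + A
N = -11307 (N = (-22 + 20) - 1*11305 = -2 - 11305 = -11307)
x = -20 (x = -12 + 4*((2 + (-2*(-2) + (4 - 3))) - 9) = -12 + 4*((2 + (4 + 1)) - 9) = -12 + 4*((2 + 5) - 9) = -12 + 4*(7 - 9) = -12 + 4*(-2) = -12 - 8 = -20)
x*N = -20*(-11307) = 226140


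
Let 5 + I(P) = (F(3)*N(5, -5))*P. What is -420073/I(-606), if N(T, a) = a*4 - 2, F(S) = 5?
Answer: -420073/66655 ≈ -6.3022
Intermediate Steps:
N(T, a) = -2 + 4*a (N(T, a) = 4*a - 2 = -2 + 4*a)
I(P) = -5 - 110*P (I(P) = -5 + (5*(-2 + 4*(-5)))*P = -5 + (5*(-2 - 20))*P = -5 + (5*(-22))*P = -5 - 110*P)
-420073/I(-606) = -420073/(-5 - 110*(-606)) = -420073/(-5 + 66660) = -420073/66655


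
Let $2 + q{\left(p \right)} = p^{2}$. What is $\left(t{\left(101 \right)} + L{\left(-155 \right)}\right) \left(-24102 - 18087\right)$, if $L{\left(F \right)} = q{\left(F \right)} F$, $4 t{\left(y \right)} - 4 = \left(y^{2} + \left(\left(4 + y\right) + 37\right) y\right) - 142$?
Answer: $\frac{627344312595}{4} \approx 1.5684 \cdot 10^{11}$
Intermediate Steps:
$q{\left(p \right)} = -2 + p^{2}$
$t{\left(y \right)} = - \frac{69}{2} + \frac{y^{2}}{4} + \frac{y \left(41 + y\right)}{4}$ ($t{\left(y \right)} = 1 + \frac{\left(y^{2} + \left(\left(4 + y\right) + 37\right) y\right) - 142}{4} = 1 + \frac{\left(y^{2} + \left(41 + y\right) y\right) - 142}{4} = 1 + \frac{\left(y^{2} + y \left(41 + y\right)\right) - 142}{4} = 1 + \frac{-142 + y^{2} + y \left(41 + y\right)}{4} = 1 + \left(- \frac{71}{2} + \frac{y^{2}}{4} + \frac{y \left(41 + y\right)}{4}\right) = - \frac{69}{2} + \frac{y^{2}}{4} + \frac{y \left(41 + y\right)}{4}$)
$L{\left(F \right)} = F \left(-2 + F^{2}\right)$ ($L{\left(F \right)} = \left(-2 + F^{2}\right) F = F \left(-2 + F^{2}\right)$)
$\left(t{\left(101 \right)} + L{\left(-155 \right)}\right) \left(-24102 - 18087\right) = \left(\left(- \frac{69}{2} + \frac{101^{2}}{2} + \frac{41}{4} \cdot 101\right) - 155 \left(-2 + \left(-155\right)^{2}\right)\right) \left(-24102 - 18087\right) = \left(\left(- \frac{69}{2} + \frac{1}{2} \cdot 10201 + \frac{4141}{4}\right) - 155 \left(-2 + 24025\right)\right) \left(-42189\right) = \left(\left(- \frac{69}{2} + \frac{10201}{2} + \frac{4141}{4}\right) - 3723565\right) \left(-42189\right) = \left(\frac{24405}{4} - 3723565\right) \left(-42189\right) = \left(- \frac{14869855}{4}\right) \left(-42189\right) = \frac{627344312595}{4}$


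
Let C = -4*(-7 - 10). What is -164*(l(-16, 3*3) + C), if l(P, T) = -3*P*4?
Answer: -42640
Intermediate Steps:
l(P, T) = -12*P
C = 68 (C = -4*(-17) = 68)
-164*(l(-16, 3*3) + C) = -164*(-12*(-16) + 68) = -164*(192 + 68) = -164*260 = -42640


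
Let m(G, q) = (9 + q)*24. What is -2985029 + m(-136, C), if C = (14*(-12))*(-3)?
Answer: -2972717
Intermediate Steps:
C = 504 (C = -168*(-3) = 504)
m(G, q) = 216 + 24*q
-2985029 + m(-136, C) = -2985029 + (216 + 24*504) = -2985029 + (216 + 12096) = -2985029 + 12312 = -2972717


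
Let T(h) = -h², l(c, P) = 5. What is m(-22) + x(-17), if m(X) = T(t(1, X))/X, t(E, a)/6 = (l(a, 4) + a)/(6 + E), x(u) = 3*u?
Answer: -22287/539 ≈ -41.349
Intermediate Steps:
t(E, a) = 6*(5 + a)/(6 + E) (t(E, a) = 6*((5 + a)/(6 + E)) = 6*(5 + a)/(6 + E))
m(X) = -(30/7 + 6*X/7)²/X (m(X) = (-(6*(5 + X)/(6 + 1))²)/X = (-(6*(5 + X)/7)²)/X = (-(6*(⅐)*(5 + X))²)/X = (-(30/7 + 6*X/7)²)/X = -(30/7 + 6*X/7)²/X)
m(-22) + x(-17) = -36/49*(5 - 22)²/(-22) + 3*(-17) = -36/49*(-1/22)*(-17)² - 51 = -36/49*(-1/22)*289 - 51 = 5202/539 - 51 = -22287/539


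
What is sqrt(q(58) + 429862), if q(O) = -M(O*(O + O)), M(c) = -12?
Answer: sqrt(429874) ≈ 655.65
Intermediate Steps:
q(O) = 12 (q(O) = -1*(-12) = 12)
sqrt(q(58) + 429862) = sqrt(12 + 429862) = sqrt(429874)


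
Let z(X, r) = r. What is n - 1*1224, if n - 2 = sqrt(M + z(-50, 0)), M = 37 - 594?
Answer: -1222 + I*sqrt(557) ≈ -1222.0 + 23.601*I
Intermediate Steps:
M = -557
n = 2 + I*sqrt(557) (n = 2 + sqrt(-557 + 0) = 2 + sqrt(-557) = 2 + I*sqrt(557) ≈ 2.0 + 23.601*I)
n - 1*1224 = (2 + I*sqrt(557)) - 1*1224 = (2 + I*sqrt(557)) - 1224 = -1222 + I*sqrt(557)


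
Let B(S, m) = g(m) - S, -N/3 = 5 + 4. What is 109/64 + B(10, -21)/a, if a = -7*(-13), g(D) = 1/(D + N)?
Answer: 2141/1344 ≈ 1.5930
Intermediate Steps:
N = -27 (N = -3*(5 + 4) = -3*9 = -27)
g(D) = 1/(-27 + D) (g(D) = 1/(D - 27) = 1/(-27 + D))
a = 91
B(S, m) = 1/(-27 + m) - S
109/64 + B(10, -21)/a = 109/64 + ((1 - 1*10*(-27 - 21))/(-27 - 21))/91 = 109*(1/64) + ((1 - 1*10*(-48))/(-48))*(1/91) = 109/64 - (1 + 480)/48*(1/91) = 109/64 - 1/48*481*(1/91) = 109/64 - 481/48*1/91 = 109/64 - 37/336 = 2141/1344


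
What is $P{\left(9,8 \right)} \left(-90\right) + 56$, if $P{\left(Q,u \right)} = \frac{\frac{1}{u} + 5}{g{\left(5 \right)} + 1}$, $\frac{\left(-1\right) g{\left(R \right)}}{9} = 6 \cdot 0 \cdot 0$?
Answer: $- \frac{1621}{4} \approx -405.25$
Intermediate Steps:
$g{\left(R \right)} = 0$ ($g{\left(R \right)} = - 9 \cdot 6 \cdot 0 \cdot 0 = - 9 \cdot 0 \cdot 0 = \left(-9\right) 0 = 0$)
$P{\left(Q,u \right)} = 5 + \frac{1}{u}$ ($P{\left(Q,u \right)} = \frac{\frac{1}{u} + 5}{0 + 1} = \frac{5 + \frac{1}{u}}{1} = \left(5 + \frac{1}{u}\right) 1 = 5 + \frac{1}{u}$)
$P{\left(9,8 \right)} \left(-90\right) + 56 = \left(5 + \frac{1}{8}\right) \left(-90\right) + 56 = \frac{41}{8} \left(-90\right) + 56 = - \frac{1845}{4} + 56 = - \frac{1621}{4}$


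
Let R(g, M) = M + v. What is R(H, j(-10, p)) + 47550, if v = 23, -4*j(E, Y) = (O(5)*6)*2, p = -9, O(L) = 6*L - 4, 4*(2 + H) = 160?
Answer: 47495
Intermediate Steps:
H = 38 (H = -2 + (1/4)*160 = -2 + 40 = 38)
O(L) = -4 + 6*L
j(E, Y) = -78 (j(E, Y) = -(-4 + 6*5)*6*2/4 = -(-4 + 30)*6*2/4 = -26*6*2/4 = -39*2 = -1/4*312 = -78)
R(g, M) = 23 + M (R(g, M) = M + 23 = 23 + M)
R(H, j(-10, p)) + 47550 = (23 - 78) + 47550 = -55 + 47550 = 47495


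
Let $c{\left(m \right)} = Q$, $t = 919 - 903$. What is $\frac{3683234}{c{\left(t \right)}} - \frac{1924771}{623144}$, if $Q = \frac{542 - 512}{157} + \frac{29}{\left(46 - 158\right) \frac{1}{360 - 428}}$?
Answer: $\frac{10089483401183805}{48755409704} \approx 2.0694 \cdot 10^{5}$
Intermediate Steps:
$t = 16$ ($t = 919 - 903 = 16$)
$Q = \frac{78241}{4396}$ ($Q = 30 \cdot \frac{1}{157} + \frac{29}{\left(-112\right) \frac{1}{-68}} = \frac{30}{157} + \frac{29}{\left(-112\right) \left(- \frac{1}{68}\right)} = \frac{30}{157} + \frac{29}{\frac{28}{17}} = \frac{30}{157} + 29 \cdot \frac{17}{28} = \frac{30}{157} + \frac{493}{28} = \frac{78241}{4396} \approx 17.798$)
$c{\left(m \right)} = \frac{78241}{4396}$
$\frac{3683234}{c{\left(t \right)}} - \frac{1924771}{623144} = \frac{3683234}{\frac{78241}{4396}} - \frac{1924771}{623144} = 3683234 \cdot \frac{4396}{78241} - \frac{1924771}{623144} = \frac{16191496664}{78241} - \frac{1924771}{623144} = \frac{10089483401183805}{48755409704}$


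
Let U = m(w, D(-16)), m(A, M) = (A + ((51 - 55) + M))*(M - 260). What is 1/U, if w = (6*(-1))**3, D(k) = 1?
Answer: 1/56721 ≈ 1.7630e-5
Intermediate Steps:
w = -216 (w = (-6)**3 = -216)
m(A, M) = (-260 + M)*(-4 + A + M) (m(A, M) = (A + (-4 + M))*(-260 + M) = (-4 + A + M)*(-260 + M) = (-260 + M)*(-4 + A + M))
U = 56721 (U = 1040 + 1**2 - 264*1 - 260*(-216) - 216*1 = 1040 + 1 - 264 + 56160 - 216 = 56721)
1/U = 1/56721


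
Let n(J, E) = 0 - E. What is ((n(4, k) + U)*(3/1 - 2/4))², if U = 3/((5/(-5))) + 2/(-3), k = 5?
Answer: 4225/9 ≈ 469.44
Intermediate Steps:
n(J, E) = -E
U = -11/3 (U = 3/((5*(-⅕))) + 2*(-⅓) = 3/(-1) - ⅔ = 3*(-1) - ⅔ = -3 - ⅔ = -11/3 ≈ -3.6667)
((n(4, k) + U)*(3/1 - 2/4))² = ((-1*5 - 11/3)*(3/1 - 2/4))² = ((-5 - 11/3)*(3*1 - 2*¼))² = (-26*(3 - ½)/3)² = (-26/3*5/2)² = (-65/3)² = 4225/9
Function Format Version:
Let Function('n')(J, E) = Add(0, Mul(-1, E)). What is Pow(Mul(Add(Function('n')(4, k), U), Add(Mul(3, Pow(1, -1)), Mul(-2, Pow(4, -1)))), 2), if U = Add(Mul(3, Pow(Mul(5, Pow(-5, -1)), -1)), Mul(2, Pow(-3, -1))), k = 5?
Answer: Rational(4225, 9) ≈ 469.44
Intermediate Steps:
Function('n')(J, E) = Mul(-1, E)
U = Rational(-11, 3) (U = Add(Mul(3, Pow(Mul(5, Rational(-1, 5)), -1)), Mul(2, Rational(-1, 3))) = Add(Mul(3, Pow(-1, -1)), Rational(-2, 3)) = Add(Mul(3, -1), Rational(-2, 3)) = Add(-3, Rational(-2, 3)) = Rational(-11, 3) ≈ -3.6667)
Pow(Mul(Add(Function('n')(4, k), U), Add(Mul(3, Pow(1, -1)), Mul(-2, Pow(4, -1)))), 2) = Pow(Mul(Add(Mul(-1, 5), Rational(-11, 3)), Add(Mul(3, Pow(1, -1)), Mul(-2, Pow(4, -1)))), 2) = Pow(Mul(Add(-5, Rational(-11, 3)), Add(Mul(3, 1), Mul(-2, Rational(1, 4)))), 2) = Pow(Mul(Rational(-26, 3), Add(3, Rational(-1, 2))), 2) = Pow(Mul(Rational(-26, 3), Rational(5, 2)), 2) = Pow(Rational(-65, 3), 2) = Rational(4225, 9)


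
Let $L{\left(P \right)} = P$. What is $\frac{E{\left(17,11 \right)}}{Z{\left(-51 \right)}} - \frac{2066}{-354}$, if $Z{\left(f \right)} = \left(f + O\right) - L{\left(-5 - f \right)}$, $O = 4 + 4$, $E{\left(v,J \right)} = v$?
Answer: $\frac{88928}{15753} \approx 5.6451$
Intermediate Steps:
$O = 8$
$Z{\left(f \right)} = 13 + 2 f$ ($Z{\left(f \right)} = \left(f + 8\right) - \left(-5 - f\right) = \left(8 + f\right) + \left(5 + f\right) = 13 + 2 f$)
$\frac{E{\left(17,11 \right)}}{Z{\left(-51 \right)}} - \frac{2066}{-354} = \frac{17}{13 + 2 \left(-51\right)} - \frac{2066}{-354} = \frac{17}{13 - 102} - - \frac{1033}{177} = \frac{17}{-89} + \frac{1033}{177} = 17 \left(- \frac{1}{89}\right) + \frac{1033}{177} = - \frac{17}{89} + \frac{1033}{177} = \frac{88928}{15753}$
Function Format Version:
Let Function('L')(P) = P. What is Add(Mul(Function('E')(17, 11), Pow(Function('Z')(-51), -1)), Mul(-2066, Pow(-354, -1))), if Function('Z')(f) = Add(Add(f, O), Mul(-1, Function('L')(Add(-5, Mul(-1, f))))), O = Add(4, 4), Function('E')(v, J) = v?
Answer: Rational(88928, 15753) ≈ 5.6451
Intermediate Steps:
O = 8
Function('Z')(f) = Add(13, Mul(2, f)) (Function('Z')(f) = Add(Add(f, 8), Mul(-1, Add(-5, Mul(-1, f)))) = Add(Add(8, f), Add(5, f)) = Add(13, Mul(2, f)))
Add(Mul(Function('E')(17, 11), Pow(Function('Z')(-51), -1)), Mul(-2066, Pow(-354, -1))) = Add(Mul(17, Pow(Add(13, Mul(2, -51)), -1)), Mul(-2066, Pow(-354, -1))) = Add(Mul(17, Pow(Add(13, -102), -1)), Mul(-2066, Rational(-1, 354))) = Add(Mul(17, Pow(-89, -1)), Rational(1033, 177)) = Add(Mul(17, Rational(-1, 89)), Rational(1033, 177)) = Add(Rational(-17, 89), Rational(1033, 177)) = Rational(88928, 15753)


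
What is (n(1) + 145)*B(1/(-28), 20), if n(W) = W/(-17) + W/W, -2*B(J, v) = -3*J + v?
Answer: -1396803/952 ≈ -1467.2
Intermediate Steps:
B(J, v) = -v/2 + 3*J/2 (B(J, v) = -(-3*J + v)/2 = -(v - 3*J)/2 = -v/2 + 3*J/2)
n(W) = 1 - W/17 (n(W) = W*(-1/17) + 1 = -W/17 + 1 = 1 - W/17)
(n(1) + 145)*B(1/(-28), 20) = ((1 - 1/17*1) + 145)*(-1/2*20 + (3/2)/(-28)) = ((1 - 1/17) + 145)*(-10 + (3/2)*(-1/28)) = (16/17 + 145)*(-10 - 3/56) = (2481/17)*(-563/56) = -1396803/952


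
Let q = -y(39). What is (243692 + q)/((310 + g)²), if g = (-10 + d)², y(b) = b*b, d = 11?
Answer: 242171/96721 ≈ 2.5038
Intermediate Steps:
y(b) = b²
g = 1 (g = (-10 + 11)² = 1² = 1)
q = -1521 (q = -1*39² = -1*1521 = -1521)
(243692 + q)/((310 + g)²) = (243692 - 1521)/((310 + 1)²) = 242171/(311²) = 242171/96721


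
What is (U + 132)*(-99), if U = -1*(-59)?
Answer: -18909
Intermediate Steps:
U = 59
(U + 132)*(-99) = (59 + 132)*(-99) = 191*(-99) = -18909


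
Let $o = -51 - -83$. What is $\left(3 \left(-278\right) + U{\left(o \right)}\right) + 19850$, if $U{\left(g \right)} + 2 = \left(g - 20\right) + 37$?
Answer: $19063$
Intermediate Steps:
$o = 32$ ($o = -51 + 83 = 32$)
$U{\left(g \right)} = 15 + g$ ($U{\left(g \right)} = -2 + \left(\left(g - 20\right) + 37\right) = -2 + \left(\left(-20 + g\right) + 37\right) = -2 + \left(17 + g\right) = 15 + g$)
$\left(3 \left(-278\right) + U{\left(o \right)}\right) + 19850 = \left(3 \left(-278\right) + \left(15 + 32\right)\right) + 19850 = \left(-834 + 47\right) + 19850 = -787 + 19850 = 19063$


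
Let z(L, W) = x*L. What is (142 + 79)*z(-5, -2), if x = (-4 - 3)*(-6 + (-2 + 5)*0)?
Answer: -46410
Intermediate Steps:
x = 42 (x = -7*(-6 + 3*0) = -7*(-6 + 0) = -7*(-6) = 42)
z(L, W) = 42*L
(142 + 79)*z(-5, -2) = (142 + 79)*(42*(-5)) = 221*(-210) = -46410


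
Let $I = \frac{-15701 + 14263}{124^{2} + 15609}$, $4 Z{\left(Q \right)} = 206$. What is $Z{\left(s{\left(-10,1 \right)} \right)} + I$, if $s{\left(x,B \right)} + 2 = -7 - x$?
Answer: $\frac{3188579}{61970} \approx 51.454$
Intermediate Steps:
$s{\left(x,B \right)} = -9 - x$ ($s{\left(x,B \right)} = -2 - \left(7 + x\right) = -9 - x$)
$Z{\left(Q \right)} = \frac{103}{2}$ ($Z{\left(Q \right)} = \frac{1}{4} \cdot 206 = \frac{103}{2}$)
$I = - \frac{1438}{30985}$ ($I = - \frac{1438}{15376 + 15609} = - \frac{1438}{30985} \approx -0.04641$)
$Z{\left(s{\left(-10,1 \right)} \right)} + I = \frac{103}{2} - \frac{1438}{30985} = \frac{3188579}{61970}$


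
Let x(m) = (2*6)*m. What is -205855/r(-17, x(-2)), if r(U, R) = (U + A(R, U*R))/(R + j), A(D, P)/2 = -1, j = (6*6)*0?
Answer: -4940520/19 ≈ -2.6003e+5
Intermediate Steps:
j = 0 (j = 36*0 = 0)
A(D, P) = -2 (A(D, P) = 2*(-1) = -2)
x(m) = 12*m
r(U, R) = (-2 + U)/R (r(U, R) = (U - 2)/(R + 0) = (-2 + U)/R)
-205855/r(-17, x(-2)) = -205855*(-24/(-2 - 17)) = -205855/(-19/(-24)) = -205855/((-1/24*(-19))) = -205855/19/24 = -205855*24/19 = -4940520/19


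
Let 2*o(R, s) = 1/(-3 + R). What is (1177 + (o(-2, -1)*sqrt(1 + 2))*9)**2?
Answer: 138533143/100 - 10593*sqrt(3)/5 ≈ 1.3817e+6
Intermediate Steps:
o(R, s) = 1/(2*(-3 + R))
(1177 + (o(-2, -1)*sqrt(1 + 2))*9)**2 = (1177 + ((1/(2*(-3 - 2)))*sqrt(1 + 2))*9)**2 = (1177 + (((1/2)/(-5))*sqrt(3))*9)**2 = (1177 + (((1/2)*(-1/5))*sqrt(3))*9)**2 = (1177 - sqrt(3)/10*9)**2 = (1177 - 9*sqrt(3)/10)**2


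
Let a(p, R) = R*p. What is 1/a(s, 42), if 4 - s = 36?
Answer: -1/1344 ≈ -0.00074405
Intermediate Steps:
s = -32 (s = 4 - 1*36 = 4 - 36 = -32)
1/a(s, 42) = 1/(42*(-32)) = 1/(-1344) = -1/1344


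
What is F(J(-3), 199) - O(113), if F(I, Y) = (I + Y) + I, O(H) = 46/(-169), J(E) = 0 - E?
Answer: 34691/169 ≈ 205.27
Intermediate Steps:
J(E) = -E
O(H) = -46/169 (O(H) = 46*(-1/169) = -46/169)
F(I, Y) = Y + 2*I
F(J(-3), 199) - O(113) = (199 + 2*(-1*(-3))) - 1*(-46/169) = (199 + 2*3) + 46/169 = (199 + 6) + 46/169 = 205 + 46/169 = 34691/169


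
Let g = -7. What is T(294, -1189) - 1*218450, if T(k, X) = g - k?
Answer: -218751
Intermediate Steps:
T(k, X) = -7 - k
T(294, -1189) - 1*218450 = (-7 - 1*294) - 1*218450 = (-7 - 294) - 218450 = -301 - 218450 = -218751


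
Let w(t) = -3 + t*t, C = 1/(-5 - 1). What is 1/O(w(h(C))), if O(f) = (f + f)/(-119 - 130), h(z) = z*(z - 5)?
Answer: 161352/2927 ≈ 55.125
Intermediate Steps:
C = -⅙ (C = 1/(-6) = -⅙ ≈ -0.16667)
h(z) = z*(-5 + z)
w(t) = -3 + t²
O(f) = -2*f/249 (O(f) = (2*f)/(-249) = (2*f)*(-1/249) = -2*f/249)
1/O(w(h(C))) = 1/(-2*(-3 + (-(-5 - ⅙)/6)²)/249) = 1/(-2*(-3 + (-⅙*(-31/6))²)/249) = 1/(-2*(-3 + (31/36)²)/249) = 1/(-2*(-3 + 961/1296)/249) = 1/(-2/249*(-2927/1296)) = 1/(2927/161352) = 161352/2927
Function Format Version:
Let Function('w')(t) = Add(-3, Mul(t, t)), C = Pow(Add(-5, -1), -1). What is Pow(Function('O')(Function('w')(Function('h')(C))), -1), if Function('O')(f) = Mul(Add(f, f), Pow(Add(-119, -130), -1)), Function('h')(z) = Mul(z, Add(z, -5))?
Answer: Rational(161352, 2927) ≈ 55.125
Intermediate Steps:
C = Rational(-1, 6) (C = Pow(-6, -1) = Rational(-1, 6) ≈ -0.16667)
Function('h')(z) = Mul(z, Add(-5, z))
Function('w')(t) = Add(-3, Pow(t, 2))
Function('O')(f) = Mul(Rational(-2, 249), f) (Function('O')(f) = Mul(Mul(2, f), Pow(-249, -1)) = Mul(Mul(2, f), Rational(-1, 249)) = Mul(Rational(-2, 249), f))
Pow(Function('O')(Function('w')(Function('h')(C))), -1) = Pow(Mul(Rational(-2, 249), Add(-3, Pow(Mul(Rational(-1, 6), Add(-5, Rational(-1, 6))), 2))), -1) = Pow(Mul(Rational(-2, 249), Add(-3, Pow(Mul(Rational(-1, 6), Rational(-31, 6)), 2))), -1) = Pow(Mul(Rational(-2, 249), Add(-3, Pow(Rational(31, 36), 2))), -1) = Pow(Mul(Rational(-2, 249), Add(-3, Rational(961, 1296))), -1) = Pow(Mul(Rational(-2, 249), Rational(-2927, 1296)), -1) = Pow(Rational(2927, 161352), -1) = Rational(161352, 2927)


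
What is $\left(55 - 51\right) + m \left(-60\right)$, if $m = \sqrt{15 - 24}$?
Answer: $4 - 180 i \approx 4.0 - 180.0 i$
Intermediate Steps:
$m = 3 i$ ($m = \sqrt{-9} = 3 i \approx 3.0 i$)
$\left(55 - 51\right) + m \left(-60\right) = \left(55 - 51\right) + 3 i \left(-60\right) = \left(55 - 51\right) - 180 i = 4 - 180 i$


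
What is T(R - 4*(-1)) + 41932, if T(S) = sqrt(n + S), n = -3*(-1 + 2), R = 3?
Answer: 41934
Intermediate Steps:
n = -3 (n = -3*1 = -3)
T(S) = sqrt(-3 + S)
T(R - 4*(-1)) + 41932 = sqrt(-3 + (3 - 4*(-1))) + 41932 = sqrt(-3 + (3 + 4)) + 41932 = sqrt(-3 + 7) + 41932 = sqrt(4) + 41932 = 2 + 41932 = 41934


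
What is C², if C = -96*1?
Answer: 9216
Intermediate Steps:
C = -96
C² = (-96)² = 9216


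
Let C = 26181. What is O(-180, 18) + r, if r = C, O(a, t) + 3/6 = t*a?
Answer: 45881/2 ≈ 22941.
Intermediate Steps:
O(a, t) = -½ + a*t (O(a, t) = -½ + t*a = -½ + a*t)
r = 26181
O(-180, 18) + r = (-½ - 180*18) + 26181 = (-½ - 3240) + 26181 = -6481/2 + 26181 = 45881/2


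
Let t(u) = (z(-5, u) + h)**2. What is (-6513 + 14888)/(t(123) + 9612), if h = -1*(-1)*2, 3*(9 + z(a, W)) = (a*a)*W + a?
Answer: 75375/9382909 ≈ 0.0080332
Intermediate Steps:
z(a, W) = -9 + a/3 + W*a**2/3 (z(a, W) = -9 + ((a*a)*W + a)/3 = -9 + (a**2*W + a)/3 = -9 + (W*a**2 + a)/3 = -9 + (a + W*a**2)/3 = -9 + (a/3 + W*a**2/3) = -9 + a/3 + W*a**2/3)
h = 2 (h = 1*2 = 2)
t(u) = (-26/3 + 25*u/3)**2 (t(u) = ((-9 + (1/3)*(-5) + (1/3)*u*(-5)**2) + 2)**2 = ((-9 - 5/3 + (1/3)*u*25) + 2)**2 = ((-9 - 5/3 + 25*u/3) + 2)**2 = ((-32/3 + 25*u/3) + 2)**2 = (-26/3 + 25*u/3)**2)
(-6513 + 14888)/(t(123) + 9612) = (-6513 + 14888)/((-26 + 25*123)**2/9 + 9612) = 8375/((-26 + 3075)**2/9 + 9612) = 8375/((1/9)*3049**2 + 9612) = 8375/((1/9)*9296401 + 9612) = 8375/(9296401/9 + 9612) = 8375/(9382909/9) = 8375*(9/9382909) = 75375/9382909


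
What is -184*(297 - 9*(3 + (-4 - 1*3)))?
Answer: -61272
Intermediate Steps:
-184*(297 - 9*(3 + (-4 - 1*3))) = -184*(297 - 9*(3 + (-4 - 3))) = -184*(297 - 9*(3 - 7)) = -184*(297 - 9*(-4)) = -184*(297 + 36) = -184*333 = -61272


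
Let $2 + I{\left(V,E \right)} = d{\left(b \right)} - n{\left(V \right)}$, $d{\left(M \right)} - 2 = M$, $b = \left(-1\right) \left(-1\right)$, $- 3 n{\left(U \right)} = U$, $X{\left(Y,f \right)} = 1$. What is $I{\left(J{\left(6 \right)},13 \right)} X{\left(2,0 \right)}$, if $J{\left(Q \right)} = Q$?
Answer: $3$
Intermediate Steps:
$n{\left(U \right)} = - \frac{U}{3}$
$b = 1$
$d{\left(M \right)} = 2 + M$
$I{\left(V,E \right)} = 1 + \frac{V}{3}$ ($I{\left(V,E \right)} = -2 + \left(\left(2 + 1\right) - - \frac{V}{3}\right) = -2 + \left(3 + \frac{V}{3}\right) = 1 + \frac{V}{3}$)
$I{\left(J{\left(6 \right)},13 \right)} X{\left(2,0 \right)} = \left(1 + \frac{1}{3} \cdot 6\right) 1 = \left(1 + 2\right) 1 = 3 \cdot 1 = 3$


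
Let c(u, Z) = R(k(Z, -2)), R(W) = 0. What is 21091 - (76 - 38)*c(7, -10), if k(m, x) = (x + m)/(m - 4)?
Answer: 21091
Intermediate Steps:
k(m, x) = (m + x)/(-4 + m)
c(u, Z) = 0
21091 - (76 - 38)*c(7, -10) = 21091 - (76 - 38)*0 = 21091 - 38*0 = 21091 - 1*0 = 21091 + 0 = 21091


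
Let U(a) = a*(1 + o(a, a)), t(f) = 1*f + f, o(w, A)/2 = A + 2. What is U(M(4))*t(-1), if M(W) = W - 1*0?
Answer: -104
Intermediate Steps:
o(w, A) = 4 + 2*A (o(w, A) = 2*(A + 2) = 2*(2 + A) = 4 + 2*A)
t(f) = 2*f (t(f) = f + f = 2*f)
M(W) = W (M(W) = W + 0 = W)
U(a) = a*(5 + 2*a) (U(a) = a*(1 + (4 + 2*a)) = a*(5 + 2*a))
U(M(4))*t(-1) = (4*(5 + 2*4))*(2*(-1)) = (4*(5 + 8))*(-2) = (4*13)*(-2) = 52*(-2) = -104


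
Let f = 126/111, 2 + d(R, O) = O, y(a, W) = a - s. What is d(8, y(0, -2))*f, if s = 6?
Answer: -336/37 ≈ -9.0811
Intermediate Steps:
y(a, W) = -6 + a (y(a, W) = a - 1*6 = a - 6 = -6 + a)
d(R, O) = -2 + O
f = 42/37 (f = 126*(1/111) = 42/37 ≈ 1.1351)
d(8, y(0, -2))*f = (-2 + (-6 + 0))*(42/37) = (-2 - 6)*(42/37) = -8*42/37 = -336/37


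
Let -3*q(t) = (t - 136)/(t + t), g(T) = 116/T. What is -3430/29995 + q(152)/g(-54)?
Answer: -100283/944414 ≈ -0.10619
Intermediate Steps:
q(t) = -(-136 + t)/(6*t) (q(t) = -(t - 136)/(3*(t + t)) = -(-136 + t)/(3*(2*t)) = -(-136 + t)*1/(2*t)/3 = -(-136 + t)/(6*t))
-3430/29995 + q(152)/g(-54) = -3430/29995 + ((⅙)*(136 - 1*152)/152)/((116/(-54))) = -3430*1/29995 + ((⅙)*(1/152)*(136 - 152))/((116*(-1/54))) = -98/857 + ((⅙)*(1/152)*(-16))/(-58/27) = -98/857 - 1/57*(-27/58) = -98/857 + 9/1102 = -100283/944414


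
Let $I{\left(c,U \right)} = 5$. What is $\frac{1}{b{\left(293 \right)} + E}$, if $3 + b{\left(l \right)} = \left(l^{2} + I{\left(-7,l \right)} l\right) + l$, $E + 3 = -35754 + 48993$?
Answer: $\frac{1}{100840} \approx 9.9167 \cdot 10^{-6}$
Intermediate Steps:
$E = 13236$ ($E = -3 + \left(-35754 + 48993\right) = -3 + 13239 = 13236$)
$b{\left(l \right)} = -3 + l^{2} + 6 l$ ($b{\left(l \right)} = -3 + \left(\left(l^{2} + 5 l\right) + l\right) = -3 + \left(l^{2} + 6 l\right) = -3 + l^{2} + 6 l$)
$\frac{1}{b{\left(293 \right)} + E} = \frac{1}{\left(-3 + 293^{2} + 6 \cdot 293\right) + 13236} = \frac{1}{\left(-3 + 85849 + 1758\right) + 13236} = \frac{1}{87604 + 13236} = \frac{1}{100840}$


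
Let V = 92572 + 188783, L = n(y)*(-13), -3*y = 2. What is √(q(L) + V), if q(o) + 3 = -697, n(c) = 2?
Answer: √280655 ≈ 529.77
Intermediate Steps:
y = -⅔ (y = -⅓*2 = -⅔ ≈ -0.66667)
L = -26 (L = 2*(-13) = -26)
q(o) = -700 (q(o) = -3 - 697 = -700)
V = 281355
√(q(L) + V) = √(-700 + 281355) = √280655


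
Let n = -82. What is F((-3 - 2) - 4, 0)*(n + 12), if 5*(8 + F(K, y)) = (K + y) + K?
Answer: 812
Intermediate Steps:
F(K, y) = -8 + y/5 + 2*K/5 (F(K, y) = -8 + ((K + y) + K)/5 = -8 + (y + 2*K)/5 = -8 + (y/5 + 2*K/5) = -8 + y/5 + 2*K/5)
F((-3 - 2) - 4, 0)*(n + 12) = (-8 + (1/5)*0 + 2*((-3 - 2) - 4)/5)*(-82 + 12) = (-8 + 0 + 2*(-5 - 4)/5)*(-70) = (-8 + 0 + (2/5)*(-9))*(-70) = (-8 + 0 - 18/5)*(-70) = -58/5*(-70) = 812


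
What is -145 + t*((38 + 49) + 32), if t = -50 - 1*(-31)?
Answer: -2406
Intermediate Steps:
t = -19 (t = -50 + 31 = -19)
-145 + t*((38 + 49) + 32) = -145 - 19*((38 + 49) + 32) = -145 - 19*(87 + 32) = -145 - 19*119 = -145 - 2261 = -2406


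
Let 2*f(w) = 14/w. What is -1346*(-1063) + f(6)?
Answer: 8584795/6 ≈ 1.4308e+6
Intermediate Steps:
f(w) = 7/w (f(w) = (14/w)/2 = 7/w)
-1346*(-1063) + f(6) = -1346*(-1063) + 7/6 = 1430798 + 7*(⅙) = 1430798 + 7/6 = 8584795/6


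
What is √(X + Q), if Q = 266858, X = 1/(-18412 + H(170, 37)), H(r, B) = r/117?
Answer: √1238184419609441870/2154034 ≈ 516.58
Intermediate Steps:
H(r, B) = r/117 (H(r, B) = r*(1/117) = r/117)
X = -117/2154034 (X = 1/(-18412 + (1/117)*170) = 1/(-18412 + 170/117) = 1/(-2154034/117) = -117/2154034 ≈ -5.4317e-5)
√(X + Q) = √(-117/2154034 + 266858) = √(574821205055/2154034) = √1238184419609441870/2154034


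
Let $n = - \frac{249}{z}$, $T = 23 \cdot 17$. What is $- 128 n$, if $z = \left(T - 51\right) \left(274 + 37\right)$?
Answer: $\frac{7968}{26435} \approx 0.30142$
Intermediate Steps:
$T = 391$
$z = 105740$ ($z = \left(391 - 51\right) \left(274 + 37\right) = 340 \cdot 311 = 105740$)
$n = - \frac{249}{105740} \approx -0.0023548$
$- 128 n = \left(-128\right) \left(- \frac{249}{105740}\right) = \frac{7968}{26435}$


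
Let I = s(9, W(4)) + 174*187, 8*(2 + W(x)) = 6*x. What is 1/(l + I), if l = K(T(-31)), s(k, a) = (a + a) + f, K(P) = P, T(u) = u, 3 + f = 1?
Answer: 1/32507 ≈ 3.0763e-5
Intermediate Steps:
f = -2 (f = -3 + 1 = -2)
W(x) = -2 + 3*x/4 (W(x) = -2 + (6*x)/8 = -2 + 3*x/4)
s(k, a) = -2 + 2*a (s(k, a) = (a + a) - 2 = 2*a - 2 = -2 + 2*a)
l = -31
I = 32538 (I = (-2 + 2*(-2 + (¾)*4)) + 174*187 = (-2 + 2*(-2 + 3)) + 32538 = (-2 + 2*1) + 32538 = (-2 + 2) + 32538 = 0 + 32538 = 32538)
1/(l + I) = 1/(-31 + 32538) = 1/32507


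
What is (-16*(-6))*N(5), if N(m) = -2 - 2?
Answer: -384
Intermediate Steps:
N(m) = -4
(-16*(-6))*N(5) = -16*(-6)*(-4) = 96*(-4) = -384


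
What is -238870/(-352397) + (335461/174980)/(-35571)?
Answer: 1486659682404583/2193394192951260 ≈ 0.67779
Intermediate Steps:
-238870/(-352397) + (335461/174980)/(-35571) = -238870*(-1/352397) + (335461*(1/174980))*(-1/35571) = 238870/352397 + (335461/174980)*(-1/35571) = 238870/352397 - 335461/6224213580 = 1486659682404583/2193394192951260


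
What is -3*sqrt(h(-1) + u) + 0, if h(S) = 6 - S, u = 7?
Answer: -3*sqrt(14) ≈ -11.225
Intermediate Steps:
-3*sqrt(h(-1) + u) + 0 = -3*sqrt((6 - 1*(-1)) + 7) + 0 = -3*sqrt((6 + 1) + 7) + 0 = -3*sqrt(7 + 7) + 0 = -3*sqrt(14) + 0 = -3*sqrt(14)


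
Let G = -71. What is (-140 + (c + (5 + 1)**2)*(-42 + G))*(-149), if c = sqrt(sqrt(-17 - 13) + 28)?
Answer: 626992 + 16837*sqrt(28 + I*sqrt(30)) ≈ 7.1651e+5 + 8673.0*I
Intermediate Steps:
c = sqrt(28 + I*sqrt(30)) (c = sqrt(sqrt(-30) + 28) = sqrt(I*sqrt(30) + 28) = sqrt(28 + I*sqrt(30)) ≈ 5.3165 + 0.51511*I)
(-140 + (c + (5 + 1)**2)*(-42 + G))*(-149) = (-140 + (sqrt(28 + I*sqrt(30)) + (5 + 1)**2)*(-42 - 71))*(-149) = (-140 + (sqrt(28 + I*sqrt(30)) + 6**2)*(-113))*(-149) = (-140 + (sqrt(28 + I*sqrt(30)) + 36)*(-113))*(-149) = (-140 + (36 + sqrt(28 + I*sqrt(30)))*(-113))*(-149) = (-140 + (-4068 - 113*sqrt(28 + I*sqrt(30))))*(-149) = (-4208 - 113*sqrt(28 + I*sqrt(30)))*(-149) = 626992 + 16837*sqrt(28 + I*sqrt(30))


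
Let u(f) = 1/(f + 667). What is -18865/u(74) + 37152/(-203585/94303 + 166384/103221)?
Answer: -74781971679839721/5323736933 ≈ -1.4047e+7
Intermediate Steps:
u(f) = 1/(667 + f)
-18865/u(74) + 37152/(-203585/94303 + 166384/103221) = -18865/(1/(667 + 74)) + 37152/(-203585/94303 + 166384/103221) = -18865/(1/741) + 37152/(-203585*1/94303 + 166384*(1/103221)) = -18865/1/741 + 37152/(-203585/94303 + 166384/103221) = -18865*741 + 37152/(-5323736933/9734049963) = -13978965 + 37152*(-9734049963/5323736933) = -13978965 - 361639424225376/5323736933 = -74781971679839721/5323736933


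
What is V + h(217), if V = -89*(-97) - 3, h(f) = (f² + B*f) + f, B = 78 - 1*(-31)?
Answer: 79589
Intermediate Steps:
B = 109 (B = 78 + 31 = 109)
h(f) = f² + 110*f (h(f) = (f² + 109*f) + f = f² + 110*f)
V = 8630 (V = 8633 - 3 = 8630)
V + h(217) = 8630 + 217*(110 + 217) = 8630 + 217*327 = 8630 + 70959 = 79589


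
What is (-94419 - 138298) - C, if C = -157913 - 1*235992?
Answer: 161188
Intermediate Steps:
C = -393905 (C = -157913 - 235992 = -393905)
(-94419 - 138298) - C = (-94419 - 138298) - 1*(-393905) = -232717 + 393905 = 161188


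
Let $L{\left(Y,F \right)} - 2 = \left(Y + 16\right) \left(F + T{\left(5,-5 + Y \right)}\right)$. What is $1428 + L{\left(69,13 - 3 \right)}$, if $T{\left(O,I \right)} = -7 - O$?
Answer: $1260$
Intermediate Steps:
$L{\left(Y,F \right)} = 2 + \left(-12 + F\right) \left(16 + Y\right)$ ($L{\left(Y,F \right)} = 2 + \left(Y + 16\right) \left(F - 12\right) = 2 + \left(16 + Y\right) \left(F - 12\right) = 2 + \left(16 + Y\right) \left(-12 + F\right) = 2 + \left(-12 + F\right) \left(16 + Y\right)$)
$1428 + L{\left(69,13 - 3 \right)} = 1428 + \left(-190 - 828 + 16 \left(13 - 3\right) + \left(13 - 3\right) 69\right) = 1428 + \left(-190 - 828 + 16 \cdot 10 + 10 \cdot 69\right) = 1428 + \left(-190 - 828 + 160 + 690\right) = 1428 - 168 = 1260$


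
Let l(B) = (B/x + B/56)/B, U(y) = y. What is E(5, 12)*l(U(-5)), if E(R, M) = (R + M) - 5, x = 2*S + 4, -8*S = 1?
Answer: 239/70 ≈ 3.4143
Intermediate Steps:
S = -⅛ (S = -⅛*1 = -⅛ ≈ -0.12500)
x = 15/4 (x = 2*(-⅛) + 4 = -¼ + 4 = 15/4 ≈ 3.7500)
E(R, M) = -5 + M + R (E(R, M) = (M + R) - 5 = -5 + M + R)
l(B) = 239/840 (l(B) = (B/(15/4) + B/56)/B = (B*(4/15) + B*(1/56))/B = (4*B/15 + B/56)/B = (239*B/840)/B = 239/840)
E(5, 12)*l(U(-5)) = (-5 + 12 + 5)*(239/840) = 12*(239/840) = 239/70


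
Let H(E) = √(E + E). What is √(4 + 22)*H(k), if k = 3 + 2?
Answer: 2*√65 ≈ 16.125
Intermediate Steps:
k = 5
H(E) = √2*√E (H(E) = √(2*E) = √2*√E)
√(4 + 22)*H(k) = √(4 + 22)*(√2*√5) = √26*√10 = 2*√65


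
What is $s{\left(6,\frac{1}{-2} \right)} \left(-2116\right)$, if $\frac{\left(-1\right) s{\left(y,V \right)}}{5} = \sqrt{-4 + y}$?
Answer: $10580 \sqrt{2} \approx 14962.0$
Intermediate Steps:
$s{\left(y,V \right)} = - 5 \sqrt{-4 + y}$
$s{\left(6,\frac{1}{-2} \right)} \left(-2116\right) = - 5 \sqrt{-4 + 6} \left(-2116\right) = - 5 \sqrt{2} \left(-2116\right) = 10580 \sqrt{2}$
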